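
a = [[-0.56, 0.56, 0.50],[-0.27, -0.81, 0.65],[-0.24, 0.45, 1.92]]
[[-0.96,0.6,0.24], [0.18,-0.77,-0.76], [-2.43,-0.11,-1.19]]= a@[[-0.23, -0.50, -0.66], [-1.0, 0.86, 0.50], [-1.06, -0.32, -0.82]]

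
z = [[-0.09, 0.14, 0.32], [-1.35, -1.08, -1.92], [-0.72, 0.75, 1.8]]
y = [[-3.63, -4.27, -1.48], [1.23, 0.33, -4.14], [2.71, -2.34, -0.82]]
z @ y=[[1.37, -0.32, -0.71],[-1.63, 9.90, 8.04],[8.41, -0.89, -3.52]]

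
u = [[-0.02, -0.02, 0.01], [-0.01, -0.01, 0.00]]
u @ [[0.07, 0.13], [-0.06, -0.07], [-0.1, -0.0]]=[[-0.00, -0.0], [-0.0, -0.0]]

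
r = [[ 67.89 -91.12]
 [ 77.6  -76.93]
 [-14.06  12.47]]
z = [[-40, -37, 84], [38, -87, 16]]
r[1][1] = -76.93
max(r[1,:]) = 77.6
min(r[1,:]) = -76.93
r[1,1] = -76.93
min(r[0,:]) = -91.12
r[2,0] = -14.06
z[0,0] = -40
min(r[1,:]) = -76.93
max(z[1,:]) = 38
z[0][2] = 84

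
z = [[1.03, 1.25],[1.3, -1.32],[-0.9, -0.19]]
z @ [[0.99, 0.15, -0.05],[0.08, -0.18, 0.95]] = [[1.12, -0.07, 1.14], [1.18, 0.43, -1.32], [-0.91, -0.1, -0.14]]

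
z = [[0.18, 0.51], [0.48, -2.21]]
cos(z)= [[0.90, 0.32], [0.3, -0.61]]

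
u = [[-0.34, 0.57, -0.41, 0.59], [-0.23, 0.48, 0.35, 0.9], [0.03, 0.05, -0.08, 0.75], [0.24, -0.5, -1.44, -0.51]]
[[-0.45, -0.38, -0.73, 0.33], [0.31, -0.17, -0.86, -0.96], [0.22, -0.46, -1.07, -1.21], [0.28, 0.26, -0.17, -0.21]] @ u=[[0.30, -0.64, -0.37, -1.32],  [-0.32, 0.53, 1.26, -0.13],  [-0.29, 0.46, 1.58, -0.47],  [-0.21, 0.38, 0.29, 0.38]]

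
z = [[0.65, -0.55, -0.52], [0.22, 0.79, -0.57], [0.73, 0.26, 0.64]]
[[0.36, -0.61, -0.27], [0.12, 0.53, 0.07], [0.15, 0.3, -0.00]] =z@[[0.37,-0.07,-0.16], [-0.07,0.84,0.20], [-0.16,0.20,0.1]]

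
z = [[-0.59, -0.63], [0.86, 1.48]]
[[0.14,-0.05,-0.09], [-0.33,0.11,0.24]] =z @ [[-0.0, 0.01, -0.05], [-0.22, 0.07, 0.19]]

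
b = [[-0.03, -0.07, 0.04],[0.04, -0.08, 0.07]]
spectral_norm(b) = 0.13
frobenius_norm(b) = 0.14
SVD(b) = [[-0.57, -0.82], [-0.82, 0.57]] @ diag([0.1336312154130637, 0.04942366100591264]) @ [[-0.12, 0.79, -0.60], [0.96, 0.25, 0.14]]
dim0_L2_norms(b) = [0.05, 0.11, 0.08]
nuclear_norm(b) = 0.18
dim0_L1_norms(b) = [0.07, 0.15, 0.11]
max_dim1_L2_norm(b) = 0.11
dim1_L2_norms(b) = [0.09, 0.11]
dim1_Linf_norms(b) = [0.07, 0.08]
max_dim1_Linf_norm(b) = 0.08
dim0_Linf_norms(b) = [0.04, 0.08, 0.07]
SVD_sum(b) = [[0.01,-0.06,0.05], [0.01,-0.09,0.07]] + [[-0.04, -0.01, -0.01], [0.03, 0.01, 0.00]]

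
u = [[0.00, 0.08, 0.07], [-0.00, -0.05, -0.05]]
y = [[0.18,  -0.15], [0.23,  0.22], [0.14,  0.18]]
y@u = [[0.00,0.02,0.02],[0.00,0.01,0.01],[0.0,0.00,0.0]]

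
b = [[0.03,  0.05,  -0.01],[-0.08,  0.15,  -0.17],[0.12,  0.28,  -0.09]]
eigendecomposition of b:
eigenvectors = [[-0.57+0.00j, (-0.14+0.03j), -0.14-0.03j], [(0.47+0j), -0.31-0.55j, (-0.31+0.55j)], [0.68+0.00j, (-0.76+0j), (-0.76-0j)]]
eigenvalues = [0j, (0.04+0.2j), (0.04-0.2j)]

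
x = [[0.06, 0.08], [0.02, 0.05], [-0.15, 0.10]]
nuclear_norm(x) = 0.29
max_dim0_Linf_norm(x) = 0.15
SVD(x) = [[-0.03, -0.88], [0.06, -0.47], [1.0, 0.00]] @ diag([0.1807038840493016, 0.1128986549498999]) @ [[-0.83, 0.56], [-0.56, -0.83]]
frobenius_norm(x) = 0.21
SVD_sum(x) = [[0.00, -0.00],[-0.01, 0.01],[-0.15, 0.10]] + [[0.06, 0.08], [0.03, 0.04], [-0.0, -0.0]]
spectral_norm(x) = 0.18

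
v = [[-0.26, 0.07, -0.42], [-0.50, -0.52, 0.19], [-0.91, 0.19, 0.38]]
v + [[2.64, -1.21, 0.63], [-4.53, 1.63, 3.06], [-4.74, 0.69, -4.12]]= [[2.38, -1.14, 0.21], [-5.03, 1.11, 3.25], [-5.65, 0.88, -3.74]]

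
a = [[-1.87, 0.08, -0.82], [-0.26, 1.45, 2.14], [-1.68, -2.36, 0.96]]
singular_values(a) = [3.25, 2.55, 1.79]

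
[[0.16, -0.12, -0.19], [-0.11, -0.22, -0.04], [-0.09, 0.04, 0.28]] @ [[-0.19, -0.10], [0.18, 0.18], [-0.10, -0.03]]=[[-0.03, -0.03],[-0.01, -0.03],[-0.0, 0.01]]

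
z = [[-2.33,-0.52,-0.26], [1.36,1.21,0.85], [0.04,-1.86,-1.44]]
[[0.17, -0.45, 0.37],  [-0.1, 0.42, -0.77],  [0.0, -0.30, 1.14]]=z @[[-0.07,0.15,-0.04], [-0.05,0.26,-0.39], [0.06,-0.12,-0.29]]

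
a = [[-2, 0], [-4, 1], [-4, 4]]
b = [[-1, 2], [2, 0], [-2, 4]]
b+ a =[[-3, 2], [-2, 1], [-6, 8]]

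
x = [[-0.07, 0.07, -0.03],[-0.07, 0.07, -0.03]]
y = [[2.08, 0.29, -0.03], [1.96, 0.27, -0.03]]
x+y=[[2.01, 0.36, -0.06],[1.89, 0.34, -0.06]]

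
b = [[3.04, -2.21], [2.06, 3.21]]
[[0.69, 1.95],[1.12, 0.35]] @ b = [[6.11, 4.73], [4.13, -1.35]]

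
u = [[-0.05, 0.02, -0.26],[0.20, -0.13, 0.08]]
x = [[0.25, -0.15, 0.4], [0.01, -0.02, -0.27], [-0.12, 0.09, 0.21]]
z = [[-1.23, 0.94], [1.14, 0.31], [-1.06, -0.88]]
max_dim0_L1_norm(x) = 0.88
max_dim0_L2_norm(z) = 1.98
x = z @ u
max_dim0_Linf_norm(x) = 0.4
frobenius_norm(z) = 2.39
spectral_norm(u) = 0.32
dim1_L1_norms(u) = [0.33, 0.41]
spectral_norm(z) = 1.99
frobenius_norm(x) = 0.62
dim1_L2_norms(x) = [0.49, 0.27, 0.26]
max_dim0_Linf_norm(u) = 0.26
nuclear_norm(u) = 0.50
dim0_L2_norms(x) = [0.28, 0.18, 0.53]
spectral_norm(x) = 0.56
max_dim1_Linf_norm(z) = 1.23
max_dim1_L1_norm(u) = 0.41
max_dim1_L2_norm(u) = 0.27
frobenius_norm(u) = 0.37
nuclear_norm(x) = 0.83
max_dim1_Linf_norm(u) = 0.26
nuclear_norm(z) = 3.31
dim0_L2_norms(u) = [0.21, 0.13, 0.27]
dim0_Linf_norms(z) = [1.23, 0.94]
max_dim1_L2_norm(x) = 0.49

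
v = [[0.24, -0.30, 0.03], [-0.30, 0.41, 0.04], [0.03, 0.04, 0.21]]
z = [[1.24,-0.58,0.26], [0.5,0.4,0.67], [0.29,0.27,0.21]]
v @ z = [[0.16,-0.25,-0.13],[-0.16,0.35,0.21],[0.12,0.06,0.08]]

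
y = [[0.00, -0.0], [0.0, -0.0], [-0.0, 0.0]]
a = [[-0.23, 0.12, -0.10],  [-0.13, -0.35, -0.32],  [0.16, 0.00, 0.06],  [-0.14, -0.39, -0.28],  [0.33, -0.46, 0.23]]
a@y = [[0.0, 0.00], [0.0, 0.0], [0.00, 0.0], [0.0, 0.0], [0.00, 0.00]]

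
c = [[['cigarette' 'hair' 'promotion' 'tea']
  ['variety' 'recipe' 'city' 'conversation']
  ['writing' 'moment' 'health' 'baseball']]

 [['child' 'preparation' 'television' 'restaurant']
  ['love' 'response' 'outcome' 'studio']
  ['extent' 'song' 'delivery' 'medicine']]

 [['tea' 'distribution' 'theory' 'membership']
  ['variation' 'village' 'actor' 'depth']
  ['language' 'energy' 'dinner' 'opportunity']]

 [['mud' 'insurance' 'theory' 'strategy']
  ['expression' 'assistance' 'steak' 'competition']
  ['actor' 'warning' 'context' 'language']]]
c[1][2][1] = 'song'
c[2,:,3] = ['membership', 'depth', 'opportunity']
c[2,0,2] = 'theory'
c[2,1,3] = 'depth'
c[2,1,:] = ['variation', 'village', 'actor', 'depth']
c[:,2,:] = [['writing', 'moment', 'health', 'baseball'], ['extent', 'song', 'delivery', 'medicine'], ['language', 'energy', 'dinner', 'opportunity'], ['actor', 'warning', 'context', 'language']]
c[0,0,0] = 'cigarette'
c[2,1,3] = 'depth'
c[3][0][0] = 'mud'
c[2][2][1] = 'energy'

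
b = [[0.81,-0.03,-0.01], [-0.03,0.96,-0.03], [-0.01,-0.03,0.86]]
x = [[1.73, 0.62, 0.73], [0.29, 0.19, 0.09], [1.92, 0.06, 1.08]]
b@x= [[1.37,0.50,0.58], [0.17,0.16,0.03], [1.63,0.04,0.92]]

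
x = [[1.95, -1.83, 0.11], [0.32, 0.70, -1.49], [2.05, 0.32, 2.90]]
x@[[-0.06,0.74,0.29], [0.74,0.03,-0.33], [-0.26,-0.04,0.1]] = [[-1.50,  1.38,  1.18], [0.89,  0.32,  -0.29], [-0.64,  1.41,  0.78]]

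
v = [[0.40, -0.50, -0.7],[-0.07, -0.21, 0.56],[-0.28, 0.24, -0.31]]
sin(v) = [[0.36, -0.46, -0.65], [-0.07, -0.21, 0.51], [-0.26, 0.22, -0.29]]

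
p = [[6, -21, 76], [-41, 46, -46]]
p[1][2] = -46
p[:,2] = [76, -46]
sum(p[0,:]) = 61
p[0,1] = -21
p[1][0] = -41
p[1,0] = -41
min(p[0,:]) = -21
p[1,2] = -46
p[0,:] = [6, -21, 76]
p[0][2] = 76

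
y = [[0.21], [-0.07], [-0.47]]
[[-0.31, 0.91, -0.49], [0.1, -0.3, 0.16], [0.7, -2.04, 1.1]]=y@[[-1.49, 4.33, -2.33]]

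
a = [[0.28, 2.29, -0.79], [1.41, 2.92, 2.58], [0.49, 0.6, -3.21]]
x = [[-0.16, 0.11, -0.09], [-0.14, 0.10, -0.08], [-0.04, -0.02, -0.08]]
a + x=[[0.12,2.40,-0.88], [1.27,3.02,2.50], [0.45,0.58,-3.29]]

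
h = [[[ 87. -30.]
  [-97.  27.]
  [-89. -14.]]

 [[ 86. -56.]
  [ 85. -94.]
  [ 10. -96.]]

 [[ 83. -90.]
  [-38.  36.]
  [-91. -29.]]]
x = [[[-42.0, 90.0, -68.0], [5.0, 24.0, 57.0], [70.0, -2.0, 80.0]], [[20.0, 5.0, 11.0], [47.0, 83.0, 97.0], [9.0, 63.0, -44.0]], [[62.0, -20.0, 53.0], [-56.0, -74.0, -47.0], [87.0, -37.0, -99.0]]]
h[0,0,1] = -30.0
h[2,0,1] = -90.0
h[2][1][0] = -38.0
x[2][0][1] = -20.0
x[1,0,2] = 11.0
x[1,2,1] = 63.0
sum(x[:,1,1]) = 33.0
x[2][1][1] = -74.0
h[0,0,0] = 87.0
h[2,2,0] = -91.0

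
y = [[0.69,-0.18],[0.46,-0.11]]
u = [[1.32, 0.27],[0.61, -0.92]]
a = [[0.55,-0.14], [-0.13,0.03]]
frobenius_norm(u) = 1.74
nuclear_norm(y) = 0.86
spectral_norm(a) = 0.58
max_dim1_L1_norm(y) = 0.87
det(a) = -0.00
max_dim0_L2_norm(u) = 1.45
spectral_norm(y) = 0.86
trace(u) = 0.40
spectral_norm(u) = 1.47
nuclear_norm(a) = 0.59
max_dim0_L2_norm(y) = 0.83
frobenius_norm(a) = 0.58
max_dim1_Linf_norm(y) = 0.69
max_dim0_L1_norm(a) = 0.68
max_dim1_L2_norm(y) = 0.71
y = u @ a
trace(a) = 0.58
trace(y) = 0.58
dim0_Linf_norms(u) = [1.32, 0.92]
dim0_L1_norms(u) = [1.93, 1.19]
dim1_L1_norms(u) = [1.59, 1.53]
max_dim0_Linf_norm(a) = 0.55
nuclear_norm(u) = 2.41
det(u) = -1.38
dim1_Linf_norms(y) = [0.69, 0.46]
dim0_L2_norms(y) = [0.83, 0.21]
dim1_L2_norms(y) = [0.71, 0.47]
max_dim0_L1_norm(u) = 1.93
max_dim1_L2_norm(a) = 0.57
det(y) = 0.01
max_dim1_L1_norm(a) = 0.69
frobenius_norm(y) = 0.86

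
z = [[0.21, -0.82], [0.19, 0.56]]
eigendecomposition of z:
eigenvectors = [[(0.9+0j), (0.9-0j)], [(-0.19-0.39j), -0.19+0.39j]]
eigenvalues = [(0.38+0.35j), (0.38-0.35j)]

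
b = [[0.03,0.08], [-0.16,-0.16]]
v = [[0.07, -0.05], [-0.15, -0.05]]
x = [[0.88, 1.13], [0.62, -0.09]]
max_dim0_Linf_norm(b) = 0.16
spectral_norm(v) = 0.17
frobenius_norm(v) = 0.18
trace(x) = 0.79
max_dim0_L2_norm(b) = 0.18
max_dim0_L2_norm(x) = 1.13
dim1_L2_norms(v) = [0.09, 0.16]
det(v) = -0.01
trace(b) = -0.13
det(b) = 0.01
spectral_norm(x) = 1.47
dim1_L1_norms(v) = [0.12, 0.2]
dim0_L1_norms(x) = [1.5, 1.22]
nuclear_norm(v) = 0.23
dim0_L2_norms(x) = [1.08, 1.13]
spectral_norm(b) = 0.24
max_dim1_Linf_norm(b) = 0.16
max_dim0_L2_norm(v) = 0.17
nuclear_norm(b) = 0.27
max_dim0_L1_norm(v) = 0.22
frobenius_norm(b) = 0.24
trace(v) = 0.02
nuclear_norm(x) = 2.00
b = v @ x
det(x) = -0.78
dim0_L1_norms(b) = [0.19, 0.24]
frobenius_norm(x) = 1.56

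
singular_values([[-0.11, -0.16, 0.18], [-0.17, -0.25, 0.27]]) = [0.48, 0.0]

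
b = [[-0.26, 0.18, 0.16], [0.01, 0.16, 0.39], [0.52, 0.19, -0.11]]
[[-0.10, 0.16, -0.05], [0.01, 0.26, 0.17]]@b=[[0.0, -0.00, 0.05], [0.09, 0.08, 0.08]]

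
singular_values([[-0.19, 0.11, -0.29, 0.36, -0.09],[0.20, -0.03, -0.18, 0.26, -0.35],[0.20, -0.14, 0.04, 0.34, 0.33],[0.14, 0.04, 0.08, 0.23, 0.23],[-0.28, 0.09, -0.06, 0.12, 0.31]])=[0.68, 0.64, 0.52, 0.12, 0.0]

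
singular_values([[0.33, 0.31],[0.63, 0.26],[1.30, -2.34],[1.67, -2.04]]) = [3.75, 0.87]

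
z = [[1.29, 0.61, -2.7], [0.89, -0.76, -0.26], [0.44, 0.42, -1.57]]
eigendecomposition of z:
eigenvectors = [[-0.87, 0.43, 0.63], [-0.44, 0.78, -0.57], [-0.23, 0.45, 0.52]]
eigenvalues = [0.88, -0.42, -1.5]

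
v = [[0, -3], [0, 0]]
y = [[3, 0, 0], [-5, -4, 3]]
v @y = [[15, 12, -9], [0, 0, 0]]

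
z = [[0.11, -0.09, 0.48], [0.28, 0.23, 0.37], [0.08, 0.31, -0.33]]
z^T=[[0.11, 0.28, 0.08], [-0.09, 0.23, 0.31], [0.48, 0.37, -0.33]]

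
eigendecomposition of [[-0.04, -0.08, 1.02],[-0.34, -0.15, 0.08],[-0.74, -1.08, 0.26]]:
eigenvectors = [[(0.71+0j), (0.71-0j), (0.8+0j)], [0.05+0.27j, (0.05-0.27j), -0.56+0.00j], [-0.05+0.65j, -0.05-0.65j, (0.23+0j)]]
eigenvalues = [(-0.12+0.91j), (-0.12-0.91j), (0.31+0j)]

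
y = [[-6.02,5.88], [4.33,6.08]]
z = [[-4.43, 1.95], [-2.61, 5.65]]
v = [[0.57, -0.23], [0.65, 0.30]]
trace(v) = 0.87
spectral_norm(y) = 8.69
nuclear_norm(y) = 15.83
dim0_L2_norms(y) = [7.42, 8.46]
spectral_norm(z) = 7.41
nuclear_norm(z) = 10.10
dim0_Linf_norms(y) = [6.02, 6.08]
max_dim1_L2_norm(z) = 6.22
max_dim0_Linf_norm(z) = 5.65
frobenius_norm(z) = 7.88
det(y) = -62.06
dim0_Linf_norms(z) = [4.43, 5.65]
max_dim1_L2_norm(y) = 8.42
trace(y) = 0.06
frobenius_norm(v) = 0.94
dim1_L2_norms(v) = [0.61, 0.72]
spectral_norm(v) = 0.87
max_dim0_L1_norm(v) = 1.22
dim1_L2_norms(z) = [4.84, 6.22]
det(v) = 0.32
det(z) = -19.94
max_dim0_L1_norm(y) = 11.96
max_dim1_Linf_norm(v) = 0.65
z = v @ y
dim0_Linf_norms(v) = [0.65, 0.3]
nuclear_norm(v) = 1.24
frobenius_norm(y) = 11.25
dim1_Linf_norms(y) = [6.02, 6.08]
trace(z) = 1.22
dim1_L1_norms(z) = [6.38, 8.26]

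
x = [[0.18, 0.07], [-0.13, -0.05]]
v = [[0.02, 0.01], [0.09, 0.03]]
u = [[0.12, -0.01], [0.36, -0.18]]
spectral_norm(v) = 0.10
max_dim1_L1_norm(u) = 0.54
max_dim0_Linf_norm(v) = 0.09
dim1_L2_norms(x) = [0.19, 0.14]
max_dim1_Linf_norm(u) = 0.36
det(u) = -0.02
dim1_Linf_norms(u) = [0.12, 0.36]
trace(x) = 0.13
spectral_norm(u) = 0.42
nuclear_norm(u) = 0.46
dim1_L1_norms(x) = [0.25, 0.18]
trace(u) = -0.06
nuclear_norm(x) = 0.24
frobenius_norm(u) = 0.42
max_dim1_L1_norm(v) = 0.12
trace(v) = 0.05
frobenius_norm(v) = 0.10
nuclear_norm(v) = 0.10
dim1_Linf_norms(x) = [0.18, 0.13]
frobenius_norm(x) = 0.24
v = u @ x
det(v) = -0.00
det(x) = 0.00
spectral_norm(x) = 0.24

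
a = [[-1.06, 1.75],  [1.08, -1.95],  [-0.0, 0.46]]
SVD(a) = [[-0.67,  -0.27], [0.73,  -0.07], [-0.13,  0.96]] @ diag([3.051424966424148, 0.2353840994701842]) @ [[0.49, -0.87], [0.87, 0.49]]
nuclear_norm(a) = 3.29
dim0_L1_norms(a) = [2.14, 4.16]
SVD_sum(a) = [[-1.00, 1.78],[1.10, -1.94],[-0.20, 0.35]] + [[-0.06, -0.03], [-0.02, -0.01], [0.20, 0.11]]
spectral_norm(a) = 3.05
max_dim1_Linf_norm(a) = 1.95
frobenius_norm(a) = 3.06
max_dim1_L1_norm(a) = 3.03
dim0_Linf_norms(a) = [1.08, 1.95]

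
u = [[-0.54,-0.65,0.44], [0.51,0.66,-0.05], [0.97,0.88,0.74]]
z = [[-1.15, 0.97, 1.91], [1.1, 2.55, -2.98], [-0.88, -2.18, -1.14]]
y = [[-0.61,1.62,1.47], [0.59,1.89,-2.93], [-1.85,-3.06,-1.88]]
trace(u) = 0.86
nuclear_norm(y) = 9.30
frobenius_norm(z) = 5.42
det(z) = 14.28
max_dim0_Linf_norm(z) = 2.98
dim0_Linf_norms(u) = [0.97, 0.88, 0.74]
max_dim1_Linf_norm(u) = 0.97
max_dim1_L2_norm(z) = 4.07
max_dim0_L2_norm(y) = 3.94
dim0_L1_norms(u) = [2.02, 2.19, 1.23]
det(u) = -0.09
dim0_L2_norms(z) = [1.82, 3.49, 3.72]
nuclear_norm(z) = 8.48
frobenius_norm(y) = 5.83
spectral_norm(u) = 1.80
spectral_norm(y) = 4.41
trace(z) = 0.26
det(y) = 20.70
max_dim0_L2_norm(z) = 3.72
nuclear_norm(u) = 2.66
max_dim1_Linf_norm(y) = 3.06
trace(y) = -0.60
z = y + u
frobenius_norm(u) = 1.97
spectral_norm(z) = 4.31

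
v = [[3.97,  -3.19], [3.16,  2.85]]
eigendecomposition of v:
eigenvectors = [[(0.71+0j), 0.71-0.00j], [(0.12-0.69j), 0.12+0.69j]]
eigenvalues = [(3.41+3.13j), (3.41-3.13j)]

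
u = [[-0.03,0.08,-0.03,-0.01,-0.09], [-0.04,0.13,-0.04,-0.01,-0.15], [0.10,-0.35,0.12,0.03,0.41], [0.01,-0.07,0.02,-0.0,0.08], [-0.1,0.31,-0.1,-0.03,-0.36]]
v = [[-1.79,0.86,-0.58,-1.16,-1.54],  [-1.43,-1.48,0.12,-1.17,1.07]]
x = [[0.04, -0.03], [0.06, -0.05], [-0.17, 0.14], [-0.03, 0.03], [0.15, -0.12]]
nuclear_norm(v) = 5.42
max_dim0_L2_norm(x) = 0.24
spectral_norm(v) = 2.91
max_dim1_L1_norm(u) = 1.01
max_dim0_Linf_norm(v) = 1.79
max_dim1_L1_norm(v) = 5.93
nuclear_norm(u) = 0.82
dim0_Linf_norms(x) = [0.17, 0.14]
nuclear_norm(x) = 0.31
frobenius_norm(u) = 0.80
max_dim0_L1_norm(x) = 0.45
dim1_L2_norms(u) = [0.13, 0.21, 0.56, 0.11, 0.5]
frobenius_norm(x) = 0.31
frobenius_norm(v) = 3.84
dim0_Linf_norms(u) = [0.1, 0.35, 0.12, 0.03, 0.41]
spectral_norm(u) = 0.80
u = x @ v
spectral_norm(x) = 0.31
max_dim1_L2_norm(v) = 2.83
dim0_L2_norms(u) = [0.15, 0.5, 0.17, 0.04, 0.58]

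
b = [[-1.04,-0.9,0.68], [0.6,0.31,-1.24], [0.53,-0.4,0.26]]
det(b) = 0.889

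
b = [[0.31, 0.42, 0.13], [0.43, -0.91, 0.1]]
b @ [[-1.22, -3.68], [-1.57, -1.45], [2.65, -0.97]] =[[-0.69, -1.88], [1.17, -0.36]]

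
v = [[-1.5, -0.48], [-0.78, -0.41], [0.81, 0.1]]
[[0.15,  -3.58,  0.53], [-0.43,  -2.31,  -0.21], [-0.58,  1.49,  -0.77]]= v@[[-1.11, 1.49, -1.32], [3.15, 2.80, 3.02]]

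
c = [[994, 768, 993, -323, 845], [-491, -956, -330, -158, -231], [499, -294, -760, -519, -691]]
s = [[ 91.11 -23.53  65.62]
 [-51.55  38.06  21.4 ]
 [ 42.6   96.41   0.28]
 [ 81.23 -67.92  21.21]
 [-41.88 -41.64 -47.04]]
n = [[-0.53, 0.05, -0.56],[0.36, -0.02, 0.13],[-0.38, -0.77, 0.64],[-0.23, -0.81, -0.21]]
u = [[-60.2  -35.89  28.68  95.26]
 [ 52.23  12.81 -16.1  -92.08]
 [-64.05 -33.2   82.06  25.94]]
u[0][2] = 28.68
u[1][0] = 52.23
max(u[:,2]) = 82.06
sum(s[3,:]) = 34.52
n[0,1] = 0.05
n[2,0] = -0.381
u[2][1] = -33.2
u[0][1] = -35.89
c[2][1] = -294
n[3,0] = -0.228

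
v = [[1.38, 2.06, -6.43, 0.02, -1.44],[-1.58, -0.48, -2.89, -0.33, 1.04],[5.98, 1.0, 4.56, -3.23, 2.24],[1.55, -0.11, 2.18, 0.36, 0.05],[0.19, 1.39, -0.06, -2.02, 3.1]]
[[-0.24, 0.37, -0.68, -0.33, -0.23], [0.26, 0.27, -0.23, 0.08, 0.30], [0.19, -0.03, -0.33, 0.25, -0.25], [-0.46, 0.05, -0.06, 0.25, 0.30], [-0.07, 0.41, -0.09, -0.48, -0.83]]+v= [[1.14, 2.43, -7.11, -0.31, -1.67],[-1.32, -0.21, -3.12, -0.25, 1.34],[6.17, 0.97, 4.23, -2.98, 1.99],[1.09, -0.06, 2.12, 0.61, 0.35],[0.12, 1.80, -0.15, -2.5, 2.27]]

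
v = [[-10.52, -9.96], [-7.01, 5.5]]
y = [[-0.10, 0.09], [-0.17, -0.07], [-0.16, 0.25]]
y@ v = [[0.42, 1.49], [2.28, 1.31], [-0.07, 2.97]]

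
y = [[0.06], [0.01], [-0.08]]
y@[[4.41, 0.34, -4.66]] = [[0.26, 0.02, -0.28],  [0.04, 0.0, -0.05],  [-0.35, -0.03, 0.37]]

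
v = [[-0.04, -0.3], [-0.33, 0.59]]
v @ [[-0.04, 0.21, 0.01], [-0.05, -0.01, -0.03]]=[[0.02, -0.01, 0.01], [-0.02, -0.08, -0.02]]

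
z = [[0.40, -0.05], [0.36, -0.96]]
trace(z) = -0.56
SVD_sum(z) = [[0.09, -0.19],[0.42, -0.93]] + [[0.31,0.14], [-0.06,-0.03]]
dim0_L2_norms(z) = [0.54, 0.96]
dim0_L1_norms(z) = [0.76, 1.01]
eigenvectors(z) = [[0.97, 0.04], [0.26, 1.00]]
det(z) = -0.37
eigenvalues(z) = [0.39, -0.95]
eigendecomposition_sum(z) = [[0.39,-0.01], [0.1,-0.0]] + [[0.01, -0.04], [0.26, -0.96]]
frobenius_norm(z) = 1.10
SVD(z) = [[0.20, 0.98], [0.98, -0.20]] @ diag([1.044464807829632, 0.35041869985120655]) @ [[0.42, -0.91],[0.91, 0.42]]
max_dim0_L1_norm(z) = 1.01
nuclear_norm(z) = 1.39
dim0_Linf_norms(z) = [0.4, 0.96]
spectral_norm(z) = 1.04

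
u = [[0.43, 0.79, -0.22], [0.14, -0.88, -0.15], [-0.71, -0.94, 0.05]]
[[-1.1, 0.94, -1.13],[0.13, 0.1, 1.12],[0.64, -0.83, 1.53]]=u @ [[0.16,0.61,-0.49], [-0.64,0.32,-1.28], [3.01,-1.95,-0.43]]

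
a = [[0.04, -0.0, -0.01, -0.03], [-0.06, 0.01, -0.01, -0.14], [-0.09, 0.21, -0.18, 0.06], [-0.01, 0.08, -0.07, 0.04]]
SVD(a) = [[-0.04, -0.08, -0.95, -0.29],  [-0.01, -0.99, 0.03, 0.17],  [0.94, -0.06, 0.07, -0.34],  [0.35, 0.14, -0.29, 0.88]] @ diag([0.3171303481294112, 0.15525405473438852, 0.05023327002456434, 0.0010674111153349175]) @ [[-0.28, 0.71, -0.61, 0.23], [0.39, -0.08, 0.08, 0.92], [-0.87, -0.16, 0.34, 0.32], [0.13, 0.68, 0.72, -0.06]]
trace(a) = -0.09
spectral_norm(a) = 0.32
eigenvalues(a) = [(0.05+0j), (-0.01+0j), (-0.07+0.07j), (-0.07-0.07j)]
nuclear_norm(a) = 0.52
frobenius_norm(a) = 0.36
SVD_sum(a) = [[0.0, -0.01, 0.01, -0.0],[0.00, -0.00, 0.00, -0.0],[-0.08, 0.21, -0.18, 0.07],[-0.03, 0.08, -0.07, 0.03]] + [[-0.0, 0.0, -0.00, -0.01], [-0.06, 0.01, -0.01, -0.14], [-0.00, 0.0, -0.0, -0.01], [0.01, -0.00, 0.0, 0.02]] + [[0.04,  0.01,  -0.02,  -0.02], [-0.0,  -0.00,  0.0,  0.0], [-0.00,  -0.00,  0.00,  0.0], [0.01,  0.0,  -0.0,  -0.00]] + [[-0.00, -0.0, -0.00, 0.0], [0.00, 0.00, 0.0, -0.0], [-0.0, -0.00, -0.00, 0.0], [0.0, 0.00, 0.00, -0.00]]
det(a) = -0.00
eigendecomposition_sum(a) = [[0.04+0.00j, -0.01+0.00j, -0.00-0.00j, (-0-0j)], [(-0.05+0j), 0.01-0.00j, 0.00+0.00j, 0j], [(-0.06+0j), 0.01-0.00j, 0j, 0.01+0.00j], [(-0+0j), 0.00-0.00j, 0j, 0.00+0.00j]] + [[-0.00+0.00j,-0j,(-0+0j),0.00-0.00j], [(-0+0j),-0j,(-0.01+0j),(0.02-0j)], [(-0+0j),-0j,-0.01+0.00j,0.02-0.00j], [0.00-0.00j,-0.00+0.00j,0.00-0.00j,(-0+0j)]] + [[-0.00-0.00j, 0.03j, -0.00-0.02j, -0.01+0.03j], [-0.01-0.01j, -0.00+0.10j, -0.00-0.09j, (-0.08+0.12j)], [(-0.01-0j), (0.1+0.13j), -0.09-0.11j, 0.02+0.24j], [-0.00-0.00j, (0.04+0.04j), (-0.04-0.03j), 0.02+0.08j]] + [[(-0+0j), 0.00-0.03j, (-0+0.02j), -0.01-0.03j],[-0.01+0.01j, -0.00-0.10j, -0.00+0.09j, -0.08-0.12j],[(-0.01+0j), 0.10-0.13j, (-0.09+0.11j), (0.02-0.24j)],[(-0+0j), 0.04-0.04j, -0.04+0.03j, 0.02-0.08j]]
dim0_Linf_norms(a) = [0.09, 0.21, 0.18, 0.14]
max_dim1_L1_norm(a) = 0.54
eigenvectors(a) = [[0.52+0.00j, (-0.14+0j), (-0.11-0.06j), (-0.11+0.06j)], [(-0.53+0j), (-0.67+0j), -0.40-0.30j, (-0.4+0.3j)], [-0.68+0.00j, -0.73+0.00j, -0.81+0.00j, (-0.81-0j)], [(-0.01+0j), (0.04+0j), (-0.27+0.05j), (-0.27-0.05j)]]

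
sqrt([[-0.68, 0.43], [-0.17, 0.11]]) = [[-0.01+0.90j,(0.04-0.57j)], [-0.02+0.22j,(0.06-0.14j)]]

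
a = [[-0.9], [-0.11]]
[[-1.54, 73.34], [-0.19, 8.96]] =a @ [[1.71, -81.49]]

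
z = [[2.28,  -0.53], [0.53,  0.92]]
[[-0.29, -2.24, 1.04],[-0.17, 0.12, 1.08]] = z @ [[-0.15,-0.84,0.64], [-0.10,0.61,0.80]]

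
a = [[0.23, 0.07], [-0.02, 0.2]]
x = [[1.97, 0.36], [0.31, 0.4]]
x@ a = [[0.45, 0.21],[0.06, 0.1]]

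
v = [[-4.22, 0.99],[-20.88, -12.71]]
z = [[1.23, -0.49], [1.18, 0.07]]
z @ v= [[5.04, 7.45], [-6.44, 0.28]]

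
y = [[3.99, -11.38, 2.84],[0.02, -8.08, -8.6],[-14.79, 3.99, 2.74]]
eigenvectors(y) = [[(-0.2-0.5j),  -0.20+0.50j,  0.52+0.00j],[-0.29+0.24j,  -0.29-0.24j,  0.79+0.00j],[0.75+0.00j,  (0.75-0j),  (0.32+0j)]]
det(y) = -1737.43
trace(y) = -1.35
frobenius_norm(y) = 23.13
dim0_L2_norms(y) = [15.32, 14.52, 9.46]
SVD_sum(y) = [[7.05, -6.49, -2.08],  [5.17, -4.76, -1.52],  [-9.96, 9.17, 2.93]] + [[-2.55, -2.38, -1.19],[-5.52, -5.17, -2.58],[-4.66, -4.37, -2.18]] + [[-0.51, -2.51, 6.11], [0.38, 1.85, -4.50], [-0.17, -0.82, 1.99]]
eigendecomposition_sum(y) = [[(3.2+3.88j), -3.19-1.47j, (2.69-2.71j)], [(1.83-2.97j), -0.25+2.43j, (-2.38-1.16j)], [-6.66+2.18j, (3.52-3.4j), 2.14+4.86j]] + [[(3.2-3.88j),-3.19+1.47j,(2.69+2.71j)], [1.83+2.97j,-0.25-2.43j,-2.38+1.16j], [-6.66-2.18j,(3.52+3.4j),2.14-4.86j]] + [[-2.41+0.00j, -5.00-0.00j, -2.53-0.00j], [(-3.65+0j), (-7.58-0j), (-3.84-0j)], [-1.47+0.00j, -3.06-0.00j, (-1.55-0j)]]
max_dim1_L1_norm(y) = 21.52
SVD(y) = [[-0.53, -0.33, 0.78], [-0.39, -0.72, -0.57], [0.75, -0.61, 0.25]] @ diag([18.429261446092383, 11.091826963839512, 8.499552762105521]) @ [[-0.72, 0.66, 0.21], [0.69, 0.65, 0.32], [-0.08, -0.38, 0.92]]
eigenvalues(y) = [(5.09+11.17j), (5.09-11.17j), (-11.54+0j)]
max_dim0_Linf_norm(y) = 14.79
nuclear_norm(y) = 38.02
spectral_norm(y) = 18.43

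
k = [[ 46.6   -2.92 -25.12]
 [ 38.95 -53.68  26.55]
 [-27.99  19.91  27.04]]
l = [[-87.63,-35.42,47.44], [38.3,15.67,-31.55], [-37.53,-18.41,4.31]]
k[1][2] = 26.55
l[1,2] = -31.55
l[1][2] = -31.55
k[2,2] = 27.04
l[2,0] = -37.53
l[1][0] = 38.3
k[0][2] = -25.12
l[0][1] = -35.42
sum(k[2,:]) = 18.96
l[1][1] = 15.67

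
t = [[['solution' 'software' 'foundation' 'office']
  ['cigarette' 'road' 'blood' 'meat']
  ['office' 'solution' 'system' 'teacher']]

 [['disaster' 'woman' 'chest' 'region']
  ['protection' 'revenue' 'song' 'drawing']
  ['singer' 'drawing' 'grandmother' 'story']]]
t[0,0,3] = 'office'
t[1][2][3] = 'story'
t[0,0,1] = 'software'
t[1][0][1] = 'woman'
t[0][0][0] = 'solution'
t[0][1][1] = 'road'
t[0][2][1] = 'solution'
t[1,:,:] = [['disaster', 'woman', 'chest', 'region'], ['protection', 'revenue', 'song', 'drawing'], ['singer', 'drawing', 'grandmother', 'story']]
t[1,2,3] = 'story'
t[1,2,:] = ['singer', 'drawing', 'grandmother', 'story']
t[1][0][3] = 'region'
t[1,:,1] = ['woman', 'revenue', 'drawing']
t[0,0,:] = ['solution', 'software', 'foundation', 'office']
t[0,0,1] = 'software'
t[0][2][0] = 'office'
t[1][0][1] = 'woman'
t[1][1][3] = 'drawing'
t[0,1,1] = 'road'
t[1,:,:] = [['disaster', 'woman', 'chest', 'region'], ['protection', 'revenue', 'song', 'drawing'], ['singer', 'drawing', 'grandmother', 'story']]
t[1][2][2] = 'grandmother'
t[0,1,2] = 'blood'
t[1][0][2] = 'chest'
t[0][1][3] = 'meat'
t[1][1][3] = 'drawing'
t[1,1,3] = 'drawing'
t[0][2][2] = 'system'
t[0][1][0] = 'cigarette'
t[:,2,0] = ['office', 'singer']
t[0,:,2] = ['foundation', 'blood', 'system']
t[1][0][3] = 'region'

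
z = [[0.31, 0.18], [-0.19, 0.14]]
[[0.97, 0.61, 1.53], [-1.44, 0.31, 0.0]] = z @ [[5.1, 0.39, 2.76], [-3.37, 2.74, 3.77]]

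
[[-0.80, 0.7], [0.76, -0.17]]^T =[[-0.8, 0.76], [0.70, -0.17]]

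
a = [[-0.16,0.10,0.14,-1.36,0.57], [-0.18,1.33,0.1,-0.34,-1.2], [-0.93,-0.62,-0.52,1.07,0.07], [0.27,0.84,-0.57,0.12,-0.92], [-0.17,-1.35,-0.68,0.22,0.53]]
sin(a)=[[-0.14,0.73,0.38,-1.73,0.25], [0.01,0.59,-0.08,-0.33,-0.63], [-1.08,-1.05,-0.58,1.45,0.23], [0.54,0.30,-0.84,0.32,-0.61], [-0.19,-0.80,-0.55,0.32,0.06]]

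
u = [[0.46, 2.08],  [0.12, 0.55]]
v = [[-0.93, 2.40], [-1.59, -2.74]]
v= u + [[-1.39, 0.32], [-1.71, -3.29]]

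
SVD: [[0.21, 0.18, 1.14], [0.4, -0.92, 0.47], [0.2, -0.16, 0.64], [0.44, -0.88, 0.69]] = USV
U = [[-0.45, 0.79, 0.03], [-0.54, -0.47, -0.61], [-0.35, 0.24, -0.37], [-0.62, -0.31, 0.71]]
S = [1.86, 1.03, 0.0]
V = [[-0.35, 0.54, -0.76], [-0.11, 0.79, 0.61], [0.93, 0.29, -0.22]]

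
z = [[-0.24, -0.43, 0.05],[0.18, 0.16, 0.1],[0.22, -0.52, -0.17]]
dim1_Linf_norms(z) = [0.43, 0.18, 0.52]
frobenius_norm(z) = 0.81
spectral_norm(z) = 0.70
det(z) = -0.04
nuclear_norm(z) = 1.22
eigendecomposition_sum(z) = [[(-0.16+0j),  -0.05+0.00j,  0.09-0.00j],[-0j,  -0j,  -0.00+0.00j],[0.27-0.00j,  0.08-0.00j,  -0.15+0.00j]] + [[(-0.04+0.08j), -0.19-0.01j, -0.02+0.05j],[(0.09-0.01j), 0.08+0.16j, (0.05-0.01j)],[-0.02+0.15j, -0.30+0.07j, -0.01+0.09j]] + [[-0.04-0.08j, (-0.19+0.01j), -0.02-0.05j], [0.09+0.01j, (0.08-0.16j), (0.05+0.01j)], [(-0.02-0.15j), -0.30-0.07j, -0.01-0.09j]]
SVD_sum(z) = [[-0.01, -0.42, -0.07], [0.01, 0.18, 0.03], [-0.02, -0.53, -0.09]] + [[-0.24, -0.0, 0.07], [0.14, 0.00, -0.04], [0.24, 0.00, -0.07]] + [[0.02, -0.01, 0.06],  [0.03, -0.02, 0.11],  [-0.00, 0.00, -0.01]]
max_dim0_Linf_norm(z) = 0.52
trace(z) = -0.25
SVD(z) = [[-0.60, 0.66, -0.46], [0.26, -0.39, -0.89], [-0.76, -0.65, 0.06]] @ diag([0.7045571208802048, 0.3841440593258816, 0.1293545712436544]) @ [[0.03, 0.98, 0.18], [-0.96, -0.02, 0.27], [-0.27, 0.18, -0.95]]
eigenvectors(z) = [[(-0.51+0j),(0.46+0.13j),(0.46-0.13j)], [(0.01+0j),-0.10-0.43j,(-0.1+0.43j)], [(0.86+0j),(0.76+0j),(0.76-0j)]]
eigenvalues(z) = [(-0.31+0j), (0.03+0.33j), (0.03-0.33j)]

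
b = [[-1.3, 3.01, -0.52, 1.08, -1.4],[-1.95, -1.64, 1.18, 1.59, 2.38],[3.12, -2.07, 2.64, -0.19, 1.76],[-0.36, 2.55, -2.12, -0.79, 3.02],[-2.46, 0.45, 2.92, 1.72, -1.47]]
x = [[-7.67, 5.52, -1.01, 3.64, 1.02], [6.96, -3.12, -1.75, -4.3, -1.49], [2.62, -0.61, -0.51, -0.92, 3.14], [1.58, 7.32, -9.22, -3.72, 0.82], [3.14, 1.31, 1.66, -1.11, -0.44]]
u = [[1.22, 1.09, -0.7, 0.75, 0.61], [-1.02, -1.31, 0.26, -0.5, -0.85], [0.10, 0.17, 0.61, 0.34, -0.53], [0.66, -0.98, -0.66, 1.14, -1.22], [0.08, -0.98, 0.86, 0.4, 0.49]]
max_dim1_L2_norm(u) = 2.15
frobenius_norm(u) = 3.93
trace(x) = -15.46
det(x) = 11.57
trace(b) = -2.56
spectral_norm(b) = 6.27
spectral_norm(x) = 13.85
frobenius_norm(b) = 9.75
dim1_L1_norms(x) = [18.86, 17.62, 7.8, 22.66, 7.66]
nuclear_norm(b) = 19.30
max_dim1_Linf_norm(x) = 9.22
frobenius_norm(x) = 19.39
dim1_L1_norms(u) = [4.37, 3.94, 1.75, 4.66, 2.81]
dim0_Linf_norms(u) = [1.22, 1.31, 0.86, 1.14, 1.22]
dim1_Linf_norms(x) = [7.67, 6.96, 3.14, 9.22, 3.14]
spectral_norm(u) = 2.84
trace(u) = 2.15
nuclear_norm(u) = 7.25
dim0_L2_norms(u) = [1.73, 2.2, 1.45, 1.55, 1.76]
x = u @ b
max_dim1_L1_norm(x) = 22.66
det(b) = 279.60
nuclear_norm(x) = 33.25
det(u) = 0.04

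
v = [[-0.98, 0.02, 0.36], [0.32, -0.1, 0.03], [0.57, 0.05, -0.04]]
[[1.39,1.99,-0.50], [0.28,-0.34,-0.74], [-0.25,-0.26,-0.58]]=v@ [[-0.02, -0.44, -1.49], [-1.73, 3.21, 0.93], [3.91, 4.16, -5.51]]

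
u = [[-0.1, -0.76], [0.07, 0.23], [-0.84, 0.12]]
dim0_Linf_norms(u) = [0.84, 0.76]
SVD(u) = [[-0.02, 0.96], [0.05, -0.29], [-1.00, -0.03]] @ diag([0.849404657052928, 0.8024411059864753]) @ [[0.99, -0.11], [-0.11, -0.99]]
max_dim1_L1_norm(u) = 0.96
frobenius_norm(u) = 1.17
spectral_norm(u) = 0.85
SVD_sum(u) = [[-0.01,0.00], [0.04,-0.0], [-0.84,0.1]] + [[-0.09, -0.76],[0.03, 0.23],[0.00, 0.02]]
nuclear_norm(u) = 1.65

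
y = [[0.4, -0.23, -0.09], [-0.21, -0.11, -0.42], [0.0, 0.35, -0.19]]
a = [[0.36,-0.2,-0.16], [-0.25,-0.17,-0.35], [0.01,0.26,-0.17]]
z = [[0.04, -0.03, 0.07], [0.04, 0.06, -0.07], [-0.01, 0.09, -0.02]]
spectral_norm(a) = 0.46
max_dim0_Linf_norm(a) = 0.36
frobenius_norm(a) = 0.71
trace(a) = 0.02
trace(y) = 0.10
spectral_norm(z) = 0.14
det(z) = 0.00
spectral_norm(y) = 0.54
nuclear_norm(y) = 1.33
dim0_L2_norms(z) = [0.06, 0.11, 0.1]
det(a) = 0.06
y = z + a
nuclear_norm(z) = 0.25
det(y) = 0.08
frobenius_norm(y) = 0.78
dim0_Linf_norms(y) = [0.4, 0.35, 0.42]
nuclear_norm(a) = 1.21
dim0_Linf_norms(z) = [0.04, 0.09, 0.07]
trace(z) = 0.08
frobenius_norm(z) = 0.16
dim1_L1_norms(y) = [0.72, 0.74, 0.54]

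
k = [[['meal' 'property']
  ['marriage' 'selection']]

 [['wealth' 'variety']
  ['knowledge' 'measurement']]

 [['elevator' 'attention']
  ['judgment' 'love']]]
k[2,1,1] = 'love'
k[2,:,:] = [['elevator', 'attention'], ['judgment', 'love']]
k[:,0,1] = ['property', 'variety', 'attention']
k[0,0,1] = 'property'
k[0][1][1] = 'selection'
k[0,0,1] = 'property'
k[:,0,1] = ['property', 'variety', 'attention']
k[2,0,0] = 'elevator'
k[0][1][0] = 'marriage'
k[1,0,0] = 'wealth'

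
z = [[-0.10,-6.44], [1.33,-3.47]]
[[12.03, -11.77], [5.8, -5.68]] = z @ [[-0.49, 0.48], [-1.86, 1.82]]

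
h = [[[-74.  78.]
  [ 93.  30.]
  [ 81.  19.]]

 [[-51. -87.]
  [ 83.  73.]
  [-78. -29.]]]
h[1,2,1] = -29.0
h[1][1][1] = 73.0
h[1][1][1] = 73.0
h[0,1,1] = 30.0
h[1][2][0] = -78.0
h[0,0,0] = -74.0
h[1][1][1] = 73.0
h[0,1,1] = 30.0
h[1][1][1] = 73.0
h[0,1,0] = 93.0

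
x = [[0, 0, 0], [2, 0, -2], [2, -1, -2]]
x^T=[[0, 2, 2], [0, 0, -1], [0, -2, -2]]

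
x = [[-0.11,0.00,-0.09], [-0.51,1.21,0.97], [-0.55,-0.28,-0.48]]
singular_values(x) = [1.67, 0.71, 0.03]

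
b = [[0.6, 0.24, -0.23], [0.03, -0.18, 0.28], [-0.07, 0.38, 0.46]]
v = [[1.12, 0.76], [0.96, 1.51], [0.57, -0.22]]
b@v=[[0.77, 0.87], [0.02, -0.31], [0.55, 0.42]]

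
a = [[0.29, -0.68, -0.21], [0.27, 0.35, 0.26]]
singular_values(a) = [0.83, 0.4]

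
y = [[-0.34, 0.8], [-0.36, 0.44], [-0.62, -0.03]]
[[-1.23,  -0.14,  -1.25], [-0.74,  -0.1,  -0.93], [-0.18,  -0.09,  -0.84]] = y @ [[0.35, 0.15, 1.4], [-1.39, -0.11, -0.97]]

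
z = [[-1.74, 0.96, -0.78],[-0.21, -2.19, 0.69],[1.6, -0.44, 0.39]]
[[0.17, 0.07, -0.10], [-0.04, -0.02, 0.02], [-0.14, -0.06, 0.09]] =z@ [[-0.08, -0.03, 0.05],[0.02, 0.01, -0.01],[-0.02, -0.01, 0.01]]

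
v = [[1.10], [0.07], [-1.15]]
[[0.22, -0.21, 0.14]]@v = [[0.07]]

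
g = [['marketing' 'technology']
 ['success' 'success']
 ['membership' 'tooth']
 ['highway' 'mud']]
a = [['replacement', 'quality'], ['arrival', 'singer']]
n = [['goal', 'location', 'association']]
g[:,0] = ['marketing', 'success', 'membership', 'highway']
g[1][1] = 'success'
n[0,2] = 'association'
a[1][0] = 'arrival'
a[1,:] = ['arrival', 'singer']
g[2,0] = 'membership'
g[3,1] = 'mud'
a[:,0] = ['replacement', 'arrival']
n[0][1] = 'location'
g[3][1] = 'mud'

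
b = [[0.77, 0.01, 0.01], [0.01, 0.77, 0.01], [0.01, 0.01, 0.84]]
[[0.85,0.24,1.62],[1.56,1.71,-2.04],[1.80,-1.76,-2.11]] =b@[[1.05, 0.31, 2.17], [1.99, 2.25, -2.64], [2.11, -2.13, -2.51]]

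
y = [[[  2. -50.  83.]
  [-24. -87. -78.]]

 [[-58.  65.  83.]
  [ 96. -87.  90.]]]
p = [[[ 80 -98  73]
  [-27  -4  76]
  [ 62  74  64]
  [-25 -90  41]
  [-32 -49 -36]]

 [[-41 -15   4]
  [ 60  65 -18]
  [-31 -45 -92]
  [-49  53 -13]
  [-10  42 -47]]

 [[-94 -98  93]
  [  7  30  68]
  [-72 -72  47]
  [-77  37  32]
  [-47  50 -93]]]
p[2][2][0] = -72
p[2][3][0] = -77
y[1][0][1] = 65.0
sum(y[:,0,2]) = 166.0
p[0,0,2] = 73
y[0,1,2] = -78.0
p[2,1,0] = 7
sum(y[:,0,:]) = 125.0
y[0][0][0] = 2.0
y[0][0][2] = 83.0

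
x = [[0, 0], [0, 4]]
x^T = [[0, 0], [0, 4]]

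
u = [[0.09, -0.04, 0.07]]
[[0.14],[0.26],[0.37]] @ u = [[0.01, -0.01, 0.01], [0.02, -0.01, 0.02], [0.03, -0.01, 0.03]]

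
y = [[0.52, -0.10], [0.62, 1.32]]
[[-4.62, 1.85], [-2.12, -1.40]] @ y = [[-1.26, 2.90],[-1.97, -1.64]]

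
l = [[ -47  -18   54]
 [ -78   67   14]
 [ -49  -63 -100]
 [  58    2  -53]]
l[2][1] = -63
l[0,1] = -18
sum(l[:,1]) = -12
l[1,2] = 14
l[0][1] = -18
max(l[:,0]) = 58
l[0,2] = 54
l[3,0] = 58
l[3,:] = [58, 2, -53]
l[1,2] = 14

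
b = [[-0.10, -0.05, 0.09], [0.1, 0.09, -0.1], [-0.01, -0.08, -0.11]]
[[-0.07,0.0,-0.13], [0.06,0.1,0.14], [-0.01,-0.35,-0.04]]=b @ [[0.84,  -0.50,  1.21],[-0.15,  2.94,  0.29],[0.09,  1.1,  0.07]]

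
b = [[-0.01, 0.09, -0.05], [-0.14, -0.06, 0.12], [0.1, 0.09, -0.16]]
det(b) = -0.00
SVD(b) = [[0.24, 0.87, -0.43],[-0.65, 0.47, 0.59],[0.72, 0.14, 0.68]] @ diag([0.28939799139556394, 0.0877598977450742, 0.0233880936373034]) @ [[0.56, 0.43, -0.71], [-0.69, 0.71, -0.11], [-0.46, -0.55, -0.70]]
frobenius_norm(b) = 0.30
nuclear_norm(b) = 0.40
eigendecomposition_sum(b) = [[0.34-0.00j, (-0+0j), (-0.34-0j)],[-0.13+0.00j, -0j, 0.13+0.00j],[0.45-0.00j, -0.00+0.00j, (-0.45-0j)]] + [[-0.18+0.01j, (0.05+0.06j), (0.15+0.01j)], [(-0.01-0.08j), (-0.03+0.02j), (-0+0.07j)], [(-0.18+0.01j), 0.05+0.06j, 0.15+0.01j]] + [[(-0.18-0.01j),0.05-0.06j,0.15-0.01j],[-0.01+0.08j,-0.03-0.02j,(-0-0.07j)],[-0.18-0.01j,0.05-0.06j,(0.15-0.01j)]]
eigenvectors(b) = [[-0.59+0.00j,0.67+0.00j,(0.67-0j)],[(0.22+0j),(-0+0.32j),-0.00-0.32j],[(-0.78+0j),0.67-0.00j,(0.67+0j)]]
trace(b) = -0.23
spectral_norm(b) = 0.29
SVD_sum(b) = [[0.04, 0.03, -0.05], [-0.11, -0.08, 0.13], [0.12, 0.09, -0.15]] + [[-0.05,  0.05,  -0.01], [-0.03,  0.03,  -0.0], [-0.01,  0.01,  -0.0]] + [[0.0, 0.01, 0.01], [-0.01, -0.01, -0.01], [-0.01, -0.01, -0.01]]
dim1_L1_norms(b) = [0.15, 0.32, 0.35]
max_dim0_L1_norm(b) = 0.33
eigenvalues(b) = [(-0.11+0j), (-0.06+0.04j), (-0.06-0.04j)]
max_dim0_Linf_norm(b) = 0.16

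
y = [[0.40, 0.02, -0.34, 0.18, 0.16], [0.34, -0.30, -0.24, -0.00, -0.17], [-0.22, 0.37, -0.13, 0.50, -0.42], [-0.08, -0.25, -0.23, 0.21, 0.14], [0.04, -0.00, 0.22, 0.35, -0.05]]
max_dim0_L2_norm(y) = 0.67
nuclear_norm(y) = 2.64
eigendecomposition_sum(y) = [[0.23-0.01j, (-0.03+0.08j), -0.08+0.02j, 0.03-0.21j, 0.12-0.15j], [0.11-0.06j, (0.01+0.05j), -0.04+0.03j, (-0.03-0.11j), (0.02-0.1j)], [-0.05+0.02j, (-0-0.02j), (0.02-0.01j), (0.01+0.05j), (-0.01+0.04j)], [-0.05+0.14j, -0.05-0.04j, (0.01-0.06j), 0.12+0.07j, 0.06+0.11j], [(-0+0.11j), -0.04-0.02j, (-0.01-0.04j), 0.10+0.02j, 0.07+0.06j]] + [[0.23+0.01j,-0.03-0.08j,(-0.08-0.02j),(0.03+0.21j),0.12+0.15j], [0.11+0.06j,0.01-0.05j,-0.04-0.03j,-0.03+0.11j,0.02+0.10j], [(-0.05-0.02j),(-0+0.02j),0.02+0.01j,0.01-0.05j,(-0.01-0.04j)], [-0.05-0.14j,-0.05+0.04j,(0.01+0.06j),0.12-0.07j,(0.06-0.11j)], [-0.00-0.11j,(-0.04+0.02j),-0.01+0.04j,(0.1-0.02j),(0.07-0.06j)]] + [[(-0.05-0j), 0.10-0.00j, (-0.02+0j), 0.00-0.00j, 0.05-0.00j], [0.12+0.00j, (-0.23+0j), 0.04-0.00j, -0.00+0.00j, (-0.12+0j)], [(-0.08-0j), 0.17-0.00j, (-0.03+0j), 0.00-0.00j, (0.09-0j)], [(-0.01-0j), 0.01-0.00j, -0.00+0.00j, 0.00-0.00j, (0.01-0j)], [0.07+0.00j, -0.14+0.00j, (0.03-0j), (-0+0j), (-0.07+0j)]] + [[0.00-0.01j, (-0.01+0.08j), (-0.08+0.05j), (0.06+0.07j), (-0.06-0.06j)], [-0.01j, (-0.04+0.08j), (-0.11+0.03j), (0.04+0.1j), (-0.05-0.09j)], [-0.02-0.02j, 0.10+0.18j, (-0.07+0.24j), 0.24+0.05j, (-0.24-0.02j)], [(0.01-0.01j), (-0.09+0.06j), -0.12-0.03j, -0.02+0.12j, -0.12j], [(-0.01+0j), (0.11-0.01j), 0.10+0.08j, 0.07-0.11j, (-0.06+0.12j)]] + [[0.01j,(-0.01-0.08j),(-0.08-0.05j),(0.06-0.07j),-0.06+0.06j], [0.00+0.01j,(-0.04-0.08j),-0.11-0.03j,(0.04-0.1j),-0.05+0.09j], [-0.02+0.02j,0.10-0.18j,-0.07-0.24j,0.24-0.05j,(-0.24+0.02j)], [(0.01+0.01j),(-0.09-0.06j),(-0.12+0.03j),(-0.02-0.12j),0.00+0.12j], [-0.01-0.00j,0.11+0.01j,0.10-0.08j,0.07+0.11j,-0.06-0.12j]]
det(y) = -0.03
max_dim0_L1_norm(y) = 1.24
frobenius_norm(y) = 1.27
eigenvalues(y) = [(0.44+0.16j), (0.44-0.16j), (-0.38+0j), (-0.19+0.54j), (-0.19-0.54j)]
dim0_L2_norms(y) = [0.58, 0.54, 0.54, 0.67, 0.5]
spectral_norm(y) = 0.84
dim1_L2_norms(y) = [0.58, 0.54, 0.79, 0.43, 0.42]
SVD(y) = [[-0.2,0.69,0.07,-0.69,-0.00], [-0.3,0.54,0.37,0.65,0.24], [0.89,0.33,0.22,0.09,-0.22], [-0.08,0.34,-0.78,0.29,-0.43], [0.28,0.11,-0.45,-0.02,0.84]] @ diag([0.8425691080246733, 0.7215984910158432, 0.3827987944747528, 0.3465612241349591, 0.34341420593929917]) @ [[-0.43, 0.51, 0.12, 0.58, -0.45], [0.50, -0.15, -0.64, 0.56, -0.11], [0.39, 0.43, -0.16, -0.53, -0.6], [-0.29, -0.71, -0.01, -0.07, -0.64], [0.58, -0.13, 0.74, 0.27, -0.15]]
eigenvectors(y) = [[-0.70+0.00j, (-0.7-0j), -0.31+0.00j, (-0.21-0.17j), (-0.21+0.17j)], [(-0.34+0.17j), (-0.34-0.17j), 0.69+0.00j, (-0.16-0.27j), (-0.16+0.27j)], [(0.16-0.06j), (0.16+0.06j), -0.50+0.00j, (-0.73+0j), -0.73-0.00j], [0.16-0.44j, 0.16+0.44j, -0.04+0.00j, -0.02-0.36j, -0.02+0.36j], [0.02-0.35j, 0.02+0.35j, 0.42+0.00j, -0.16+0.36j, -0.16-0.36j]]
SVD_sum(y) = [[0.07, -0.09, -0.02, -0.1, 0.08], [0.11, -0.13, -0.03, -0.15, 0.11], [-0.32, 0.38, 0.09, 0.43, -0.33], [0.03, -0.03, -0.01, -0.04, 0.03], [-0.10, 0.12, 0.03, 0.14, -0.11]] + [[0.25, -0.07, -0.32, 0.28, -0.05], [0.19, -0.06, -0.25, 0.21, -0.04], [0.12, -0.04, -0.15, 0.13, -0.03], [0.12, -0.04, -0.16, 0.14, -0.03], [0.04, -0.01, -0.05, 0.04, -0.01]] + [[0.01,0.01,-0.0,-0.01,-0.02], [0.05,0.06,-0.02,-0.07,-0.08], [0.03,0.04,-0.01,-0.04,-0.05], [-0.12,-0.13,0.05,0.16,0.18], [-0.07,-0.08,0.03,0.09,0.10]] + [[0.07,0.17,0.0,0.02,0.15],[-0.07,-0.16,-0.0,-0.02,-0.14],[-0.01,-0.02,-0.0,-0.00,-0.02],[-0.03,-0.07,-0.0,-0.01,-0.06],[0.0,0.01,0.00,0.0,0.00]] + [[-0.00, 0.00, -0.00, -0.00, 0.00], [0.05, -0.01, 0.06, 0.02, -0.01], [-0.04, 0.01, -0.06, -0.02, 0.01], [-0.09, 0.02, -0.11, -0.04, 0.02], [0.17, -0.04, 0.21, 0.08, -0.04]]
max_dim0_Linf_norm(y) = 0.5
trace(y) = 0.13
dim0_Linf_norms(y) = [0.4, 0.37, 0.34, 0.5, 0.42]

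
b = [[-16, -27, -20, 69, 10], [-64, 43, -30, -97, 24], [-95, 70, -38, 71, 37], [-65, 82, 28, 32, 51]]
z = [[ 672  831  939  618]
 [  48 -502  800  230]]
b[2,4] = 37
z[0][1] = 831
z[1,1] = -502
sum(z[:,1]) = 329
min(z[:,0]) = 48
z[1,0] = 48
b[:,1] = [-27, 43, 70, 82]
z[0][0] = 672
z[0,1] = 831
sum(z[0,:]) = 3060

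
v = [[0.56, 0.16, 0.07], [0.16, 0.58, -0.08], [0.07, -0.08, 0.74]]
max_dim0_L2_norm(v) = 0.75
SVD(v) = [[0.04, 0.72, -0.69],[-0.35, 0.66, 0.66],[0.94, 0.21, 0.28]] @ diag([0.7732877619091856, 0.7280273077278753, 0.378684930362939]) @ [[0.04,-0.35,0.94], [0.72,0.66,0.21], [-0.69,0.66,0.28]]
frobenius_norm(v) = 1.13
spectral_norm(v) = 0.77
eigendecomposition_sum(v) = [[0.18, -0.17, -0.07], [-0.17, 0.17, 0.07], [-0.07, 0.07, 0.03]] + [[0.38, 0.35, 0.11],[0.35, 0.32, 0.1],[0.11, 0.10, 0.03]] + [[0.00,-0.01,0.03],[-0.01,0.10,-0.25],[0.03,-0.25,0.68]]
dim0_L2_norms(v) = [0.59, 0.61, 0.75]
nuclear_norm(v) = 1.88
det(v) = 0.21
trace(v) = 1.88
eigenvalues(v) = [0.38, 0.73, 0.77]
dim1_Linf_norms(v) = [0.56, 0.58, 0.74]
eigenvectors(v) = [[-0.69, 0.72, 0.04], [0.66, 0.66, -0.35], [0.28, 0.21, 0.94]]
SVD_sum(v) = [[0.0, -0.01, 0.03], [-0.01, 0.10, -0.25], [0.03, -0.25, 0.68]] + [[0.38, 0.35, 0.11],[0.35, 0.32, 0.1],[0.11, 0.10, 0.03]] + [[0.18, -0.17, -0.07], [-0.17, 0.17, 0.07], [-0.07, 0.07, 0.03]]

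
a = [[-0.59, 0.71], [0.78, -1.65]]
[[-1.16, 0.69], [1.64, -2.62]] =a @ [[1.79, 1.70], [-0.15, 2.39]]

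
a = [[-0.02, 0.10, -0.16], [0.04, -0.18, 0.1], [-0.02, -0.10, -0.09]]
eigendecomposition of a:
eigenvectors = [[-0.97+0.00j, 0.36-0.32j, (0.36+0.32j)], [(-0.08+0j), -0.68+0.00j, (-0.68-0j)], [(0.23+0j), -0.29-0.47j, (-0.29+0.47j)]]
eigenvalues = [(0.03+0j), (-0.16+0.09j), (-0.16-0.09j)]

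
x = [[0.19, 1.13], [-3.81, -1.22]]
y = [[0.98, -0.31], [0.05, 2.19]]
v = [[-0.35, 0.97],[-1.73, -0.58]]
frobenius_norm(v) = 2.10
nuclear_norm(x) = 5.05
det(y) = 2.16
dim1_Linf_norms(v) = [0.97, 1.73]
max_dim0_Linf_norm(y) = 2.19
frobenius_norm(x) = 4.16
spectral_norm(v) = 1.82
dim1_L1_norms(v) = [1.32, 2.31]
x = y @ v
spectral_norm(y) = 2.21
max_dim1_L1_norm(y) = 2.24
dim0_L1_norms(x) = [4.0, 2.35]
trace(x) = -1.03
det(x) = 4.07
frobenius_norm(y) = 2.42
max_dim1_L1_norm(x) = 5.03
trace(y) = 3.17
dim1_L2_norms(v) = [1.03, 1.82]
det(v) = 1.88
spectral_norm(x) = 4.04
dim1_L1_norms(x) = [1.32, 5.03]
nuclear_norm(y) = 3.19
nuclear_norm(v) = 2.86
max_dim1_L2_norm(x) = 4.0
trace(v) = -0.93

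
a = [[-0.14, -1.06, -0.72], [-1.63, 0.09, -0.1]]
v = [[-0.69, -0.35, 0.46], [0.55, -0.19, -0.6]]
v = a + [[-0.55, 0.71, 1.18], [2.18, -0.28, -0.50]]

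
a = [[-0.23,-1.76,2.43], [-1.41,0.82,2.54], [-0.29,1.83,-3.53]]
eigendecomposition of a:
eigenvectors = [[-0.34, 0.86, -0.57],[0.89, 0.47, -0.47],[0.30, 0.21, 0.68]]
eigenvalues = [2.22, -0.6, -4.56]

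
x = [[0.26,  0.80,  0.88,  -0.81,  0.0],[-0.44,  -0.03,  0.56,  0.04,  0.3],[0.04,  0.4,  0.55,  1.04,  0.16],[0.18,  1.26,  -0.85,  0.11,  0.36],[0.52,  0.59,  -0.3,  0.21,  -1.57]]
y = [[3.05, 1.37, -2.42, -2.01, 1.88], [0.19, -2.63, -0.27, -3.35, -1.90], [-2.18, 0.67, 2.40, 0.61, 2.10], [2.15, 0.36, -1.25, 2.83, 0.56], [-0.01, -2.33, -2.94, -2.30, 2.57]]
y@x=[[0.71, 0.01, 3.26, -4.76, -3.65], [-0.4, -5.22, 1.96, -1.31, 0.94], [0.44, 1.20, -1.37, 4.80, -2.49], [1.15, 5.11, -1.17, -2.6, 0.05], [1.83, -2.5, -1.75, -2.86, -6.03]]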